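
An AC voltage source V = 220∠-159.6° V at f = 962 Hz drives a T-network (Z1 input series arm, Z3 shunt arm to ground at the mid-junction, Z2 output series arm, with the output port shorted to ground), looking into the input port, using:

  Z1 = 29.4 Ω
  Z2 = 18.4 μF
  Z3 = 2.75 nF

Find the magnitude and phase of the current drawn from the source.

Step 1 — Angular frequency: ω = 2π·f = 2π·962 = 6044 rad/s.
Step 2 — Component impedances:
  Z1: Z = R = 29.4 Ω
  Z2: Z = 1/(jωC) = -j/(ω·C) = 0 - j8.991 Ω
  Z3: Z = 1/(jωC) = -j/(ω·C) = 0 - j6.016e+04 Ω
Step 3 — With the output port shorted to ground, the output series arm Z2 runs from the junction to ground; the shunt arm Z3 also runs from the junction to ground. They appear in parallel: Z3 || Z2 = 0 - j8.99 Ω.
Step 4 — Series with input arm Z1: Z_in = Z1 + (Z3 || Z2) = 29.4 - j8.99 Ω = 30.74∠-17.0° Ω.
Step 5 — Source phasor: V = 220∠-159.6° V = -206.2 - j76.69 V.
Step 6 — Ohm's law: I = V / Z_total = (-206.2 - j76.69) / (29.4 - j8.99) = -5.685 - j4.347 A.
Step 7 — Convert to polar: |I| = 7.156 A, ∠I = -142.6°.

I = 7.156∠-142.6° A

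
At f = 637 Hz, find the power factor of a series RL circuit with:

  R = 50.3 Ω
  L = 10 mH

Step 1 — Angular frequency: ω = 2π·f = 2π·637 = 4002 rad/s.
Step 2 — Component impedances:
  R: Z = R = 50.3 Ω
  L: Z = jωL = j·4002·0.01 = 0 + j40.02 Ω
Step 3 — Series combination: Z_total = R + L = 50.3 + j40.02 Ω = 64.28∠38.5° Ω.
Step 4 — Power factor: PF = cos(φ) = Re(Z)/|Z| = 50.3/64.28 = 0.7825.
Step 5 — Type: Im(Z) = 40.02 ⇒ lagging (phase φ = 38.5°).

PF = 0.7825 (lagging, φ = 38.5°)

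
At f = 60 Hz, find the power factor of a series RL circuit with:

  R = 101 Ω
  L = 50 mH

Step 1 — Angular frequency: ω = 2π·f = 2π·60 = 377 rad/s.
Step 2 — Component impedances:
  R: Z = R = 101 Ω
  L: Z = jωL = j·377·0.05 = 0 + j18.85 Ω
Step 3 — Series combination: Z_total = R + L = 101 + j18.85 Ω = 102.7∠10.6° Ω.
Step 4 — Power factor: PF = cos(φ) = Re(Z)/|Z| = 101/102.744 = 0.983.
Step 5 — Type: Im(Z) = 18.85 ⇒ lagging (phase φ = 10.6°).

PF = 0.983 (lagging, φ = 10.6°)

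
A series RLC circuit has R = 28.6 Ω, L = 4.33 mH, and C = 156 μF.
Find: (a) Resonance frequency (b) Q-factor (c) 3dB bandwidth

Step 1 — Resonance condition Im(Z)=0 gives ω₀ = 1/√(LC).
Step 2 — ω₀ = 1/√(0.00433·0.000156) = 1217 rad/s.
Step 3 — f₀ = ω₀/(2π) = 193.6 Hz.
Step 4 — Series Q: Q = ω₀L/R = 1217·0.00433/28.6 = 0.1842.
Step 5 — 3dB bandwidth: Δω = ω₀/Q = 6605 rad/s; BW = Δω/(2π) = 1051 Hz.

(a) f₀ = 193.6 Hz  (b) Q = 0.1842  (c) BW = 1051 Hz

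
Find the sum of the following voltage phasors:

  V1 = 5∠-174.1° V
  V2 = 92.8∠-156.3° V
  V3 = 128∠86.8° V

Step 1 — Convert each phasor to rectangular form:
  V1 = 5·(cos(-174.1°) + j·sin(-174.1°)) = -4.974 - j0.514 V
  V2 = 92.8·(cos(-156.3°) + j·sin(-156.3°)) = -84.97 - j37.3 V
  V3 = 128·(cos(86.8°) + j·sin(86.8°)) = 7.145 + j127.8 V
Step 2 — Sum components: V_total = -82.8 + j89.99 V.
Step 3 — Convert to polar: |V_total| = 122.3 V, ∠V_total = 132.6°.

V_total = 122.3∠132.6° V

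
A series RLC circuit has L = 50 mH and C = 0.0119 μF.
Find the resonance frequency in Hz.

Step 1 — Resonance condition Im(Z)=0 gives ω₀ = 1/√(LC).
Step 2 — ω₀ = 1/√(0.05·1.19e-08) = 4.1e+04 rad/s.
Step 3 — f₀ = ω₀/(2π) = 6525 Hz.

f₀ = 6525 Hz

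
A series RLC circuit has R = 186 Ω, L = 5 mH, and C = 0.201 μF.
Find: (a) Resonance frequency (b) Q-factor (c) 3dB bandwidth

Step 1 — Resonance: ω₀ = 1/√(LC) = 1/√(0.005·2.01e-07) = 3.154e+04 rad/s.
Step 2 — f₀ = ω₀/(2π) = 5020 Hz.
Step 3 — Series Q: Q = ω₀L/R = 3.154e+04·0.005/186 = 0.848.
Step 4 — Bandwidth: Δω = ω₀/Q = 3.72e+04 rad/s; BW = Δω/(2π) = 5921 Hz.

(a) f₀ = 5020 Hz  (b) Q = 0.848  (c) BW = 5921 Hz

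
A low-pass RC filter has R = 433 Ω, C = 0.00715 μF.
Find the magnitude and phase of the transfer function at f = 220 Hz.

Step 1 — Angular frequency: ω = 2π·220 = 1382 rad/s.
Step 2 — Transfer function: H(jω) = 1/(1 + jωRC).
Step 3 — Denominator: 1 + jωRC = 1 + j·1382·433·7.15e-09 = 1 + j0.00428.
Step 4 — H = 1 - j0.004279.
Step 5 — Magnitude: |H| = 1 (-0.0 dB); phase: φ = -0.2°.

|H| = 1 (-0.0 dB), φ = -0.2°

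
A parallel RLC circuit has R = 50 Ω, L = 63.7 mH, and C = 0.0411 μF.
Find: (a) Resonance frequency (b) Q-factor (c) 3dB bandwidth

Step 1 — Resonance: ω₀ = 1/√(LC) = 1/√(0.0637·4.11e-08) = 1.954e+04 rad/s.
Step 2 — f₀ = ω₀/(2π) = 3110 Hz.
Step 3 — Parallel Q: Q = R/(ω₀L) = 50/(1.954e+04·0.0637) = 0.04016.
Step 4 — Bandwidth: Δω = ω₀/Q = 4.866e+05 rad/s; BW = Δω/(2π) = 7.745e+04 Hz.

(a) f₀ = 3110 Hz  (b) Q = 0.04016  (c) BW = 7.745e+04 Hz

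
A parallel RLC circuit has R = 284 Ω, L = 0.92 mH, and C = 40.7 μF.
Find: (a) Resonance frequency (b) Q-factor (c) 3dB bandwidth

Step 1 — Resonance: ω₀ = 1/√(LC) = 1/√(0.00092·4.07e-05) = 5168 rad/s.
Step 2 — f₀ = ω₀/(2π) = 822.5 Hz.
Step 3 — Parallel Q: Q = R/(ω₀L) = 284/(5168·0.00092) = 59.73.
Step 4 — Bandwidth: Δω = ω₀/Q = 86.51 rad/s; BW = Δω/(2π) = 13.77 Hz.

(a) f₀ = 822.5 Hz  (b) Q = 59.73  (c) BW = 13.77 Hz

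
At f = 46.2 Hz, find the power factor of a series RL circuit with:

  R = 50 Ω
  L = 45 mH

Step 1 — Angular frequency: ω = 2π·f = 2π·46.2 = 290.3 rad/s.
Step 2 — Component impedances:
  R: Z = R = 50 Ω
  L: Z = jωL = j·290.3·0.045 = 0 + j13.06 Ω
Step 3 — Series combination: Z_total = R + L = 50 + j13.06 Ω = 51.68∠14.6° Ω.
Step 4 — Power factor: PF = cos(φ) = Re(Z)/|Z| = 50/51.68 = 0.9675.
Step 5 — Type: Im(Z) = 13.06 ⇒ lagging (phase φ = 14.6°).

PF = 0.9675 (lagging, φ = 14.6°)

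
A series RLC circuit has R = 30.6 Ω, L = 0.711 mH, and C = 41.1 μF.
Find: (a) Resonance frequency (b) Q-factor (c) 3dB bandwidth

Step 1 — Resonance: ω₀ = 1/√(LC) = 1/√(0.000711·4.11e-05) = 5850 rad/s.
Step 2 — f₀ = ω₀/(2π) = 931 Hz.
Step 3 — Series Q: Q = ω₀L/R = 5850·0.000711/30.6 = 0.1359.
Step 4 — Bandwidth: Δω = ω₀/Q = 4.304e+04 rad/s; BW = Δω/(2π) = 6850 Hz.

(a) f₀ = 931 Hz  (b) Q = 0.1359  (c) BW = 6850 Hz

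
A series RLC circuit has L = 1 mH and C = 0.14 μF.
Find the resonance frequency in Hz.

Step 1 — Resonance condition Im(Z)=0 gives ω₀ = 1/√(LC).
Step 2 — ω₀ = 1/√(0.001·1.4e-07) = 8.452e+04 rad/s.
Step 3 — f₀ = ω₀/(2π) = 1.345e+04 Hz.

f₀ = 1.345e+04 Hz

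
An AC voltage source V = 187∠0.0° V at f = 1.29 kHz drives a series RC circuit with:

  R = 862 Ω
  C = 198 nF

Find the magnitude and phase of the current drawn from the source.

Step 1 — Angular frequency: ω = 2π·f = 2π·1290 = 8105 rad/s.
Step 2 — Component impedances:
  R: Z = R = 862 Ω
  C: Z = 1/(jωC) = -j/(ω·C) = 0 - j623.1 Ω
Step 3 — Series combination: Z_total = R + C = 862 - j623.1 Ω = 1064∠-35.9° Ω.
Step 4 — Source phasor: V = 187∠0.0° V = 187 V.
Step 5 — Ohm's law: I = V / Z_total = (187) / (862 - j623.1) = 0.1425 + j0.103 A.
Step 6 — Convert to polar: |I| = 0.1758 A, ∠I = 35.9°.

I = 0.1758∠35.9° A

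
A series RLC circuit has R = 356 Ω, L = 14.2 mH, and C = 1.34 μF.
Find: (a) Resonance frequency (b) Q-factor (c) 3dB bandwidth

Step 1 — Resonance condition Im(Z)=0 gives ω₀ = 1/√(LC).
Step 2 — ω₀ = 1/√(0.0142·1.34e-06) = 7249 rad/s.
Step 3 — f₀ = ω₀/(2π) = 1154 Hz.
Step 4 — Series Q: Q = ω₀L/R = 7249·0.0142/356 = 0.2892.
Step 5 — 3dB bandwidth: Δω = ω₀/Q = 2.507e+04 rad/s; BW = Δω/(2π) = 3990 Hz.

(a) f₀ = 1154 Hz  (b) Q = 0.2892  (c) BW = 3990 Hz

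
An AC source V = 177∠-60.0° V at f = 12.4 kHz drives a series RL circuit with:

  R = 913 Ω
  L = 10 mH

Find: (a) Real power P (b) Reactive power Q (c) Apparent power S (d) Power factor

Step 1 — Angular frequency: ω = 2π·f = 2π·1.24e+04 = 7.791e+04 rad/s.
Step 2 — Component impedances:
  R: Z = R = 913 Ω
  L: Z = jωL = j·7.791e+04·0.01 = 0 + j779.1 Ω
Step 3 — Series combination: Z_total = R + L = 913 + j779.1 Ω = 1200∠40.5° Ω.
Step 4 — Source phasor: V = 177∠-60.0° V = 88.5 - j153.3 V.
Step 5 — Current: I = V / Z = -0.02681 - j0.145 A = 0.1475∠-100.5° A.
Step 6 — Complex power: S = V·I* = 19.86 + j16.94 VA.
Step 7 — Real power: P = Re(S) = 19.86 W.
Step 8 — Reactive power: Q = Im(S) = 16.94 VAR.
Step 9 — Apparent power: |S| = 26.1 VA.
Step 10 — Power factor: PF = P/|S| = 0.7607 (lagging).

(a) P = 19.86 W  (b) Q = 16.94 VAR  (c) S = 26.1 VA  (d) PF = 0.7607 (lagging)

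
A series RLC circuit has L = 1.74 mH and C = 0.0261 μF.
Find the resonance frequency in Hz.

Step 1 — Resonance condition Im(Z)=0 gives ω₀ = 1/√(LC).
Step 2 — ω₀ = 1/√(0.00174·2.61e-08) = 1.484e+05 rad/s.
Step 3 — f₀ = ω₀/(2π) = 2.362e+04 Hz.

f₀ = 2.362e+04 Hz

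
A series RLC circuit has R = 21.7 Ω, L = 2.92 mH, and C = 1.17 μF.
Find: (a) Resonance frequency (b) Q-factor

Step 1 — Resonance condition Im(Z)=0 gives ω₀ = 1/√(LC).
Step 2 — ω₀ = 1/√(0.00292·1.17e-06) = 1.711e+04 rad/s.
Step 3 — f₀ = ω₀/(2π) = 2723 Hz.
Step 4 — Series Q: Q = ω₀L/R = 1.711e+04·0.00292/21.7 = 2.302.

(a) f₀ = 2723 Hz  (b) Q = 2.302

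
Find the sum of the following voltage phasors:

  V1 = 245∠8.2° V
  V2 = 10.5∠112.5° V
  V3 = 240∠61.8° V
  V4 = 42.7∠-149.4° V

Step 1 — Convert each phasor to rectangular form:
  V1 = 245·(cos(8.2°) + j·sin(8.2°)) = 242.5 + j34.94 V
  V2 = 10.5·(cos(112.5°) + j·sin(112.5°)) = -4.018 + j9.701 V
  V3 = 240·(cos(61.8°) + j·sin(61.8°)) = 113.4 + j211.5 V
  V4 = 42.7·(cos(-149.4°) + j·sin(-149.4°)) = -36.75 - j21.74 V
Step 2 — Sum components: V_total = 315.1 + j234.4 V.
Step 3 — Convert to polar: |V_total| = 392.8 V, ∠V_total = 36.6°.

V_total = 392.8∠36.6° V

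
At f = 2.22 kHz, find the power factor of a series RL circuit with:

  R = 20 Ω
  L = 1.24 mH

Step 1 — Angular frequency: ω = 2π·f = 2π·2220 = 1.395e+04 rad/s.
Step 2 — Component impedances:
  R: Z = R = 20 Ω
  L: Z = jωL = j·1.395e+04·0.00124 = 0 + j17.3 Ω
Step 3 — Series combination: Z_total = R + L = 20 + j17.3 Ω = 26.44∠40.9° Ω.
Step 4 — Power factor: PF = cos(φ) = Re(Z)/|Z| = 20/26.44 = 0.7564.
Step 5 — Type: Im(Z) = 17.3 ⇒ lagging (phase φ = 40.9°).

PF = 0.7564 (lagging, φ = 40.9°)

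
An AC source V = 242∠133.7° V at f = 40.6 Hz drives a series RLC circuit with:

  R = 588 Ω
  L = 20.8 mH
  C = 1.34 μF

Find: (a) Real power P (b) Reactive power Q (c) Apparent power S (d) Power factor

Step 1 — Angular frequency: ω = 2π·f = 2π·40.6 = 255.1 rad/s.
Step 2 — Component impedances:
  R: Z = R = 588 Ω
  L: Z = jωL = j·255.1·0.0208 = 0 + j5.306 Ω
  C: Z = 1/(jωC) = -j/(ω·C) = 0 - j2925 Ω
Step 3 — Series combination: Z_total = R + L + C = 588 - j2920 Ω = 2979∠-78.6° Ω.
Step 4 — Source phasor: V = 242∠133.7° V = -167.2 + j175 V.
Step 5 — Current: I = V / Z = -0.06866 - j0.04343 A = 0.08124∠-147.7° A.
Step 6 — Complex power: S = V·I* = 3.881 - j19.27 VA.
Step 7 — Real power: P = Re(S) = 3.881 W.
Step 8 — Reactive power: Q = Im(S) = -19.27 VAR.
Step 9 — Apparent power: |S| = 19.66 VA.
Step 10 — Power factor: PF = P/|S| = 0.1974 (leading).

(a) P = 3.881 W  (b) Q = -19.27 VAR  (c) S = 19.66 VA  (d) PF = 0.1974 (leading)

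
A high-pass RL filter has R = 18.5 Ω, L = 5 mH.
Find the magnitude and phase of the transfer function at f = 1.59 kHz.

Step 1 — Angular frequency: ω = 2π·1590 = 9990 rad/s.
Step 2 — Transfer function: H(jω) = jωL/(R + jωL).
Step 3 — Numerator jωL = j·49.95; denominator R + jωL = 18.5 + j49.95.
Step 4 — H = 0.8794 + j0.3257.
Step 5 — Magnitude: |H| = 0.9378 (-0.6 dB); phase: φ = 20.3°.

|H| = 0.9378 (-0.6 dB), φ = 20.3°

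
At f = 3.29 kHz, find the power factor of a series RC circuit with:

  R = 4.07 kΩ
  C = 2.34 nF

Step 1 — Angular frequency: ω = 2π·f = 2π·3290 = 2.067e+04 rad/s.
Step 2 — Component impedances:
  R: Z = R = 4070 Ω
  C: Z = 1/(jωC) = -j/(ω·C) = 0 - j2.067e+04 Ω
Step 3 — Series combination: Z_total = R + C = 4070 - j2.067e+04 Ω = 2.107e+04∠-78.9° Ω.
Step 4 — Power factor: PF = cos(φ) = Re(Z)/|Z| = 4070/2.107e+04 = 0.1932.
Step 5 — Type: Im(Z) = -2.067e+04 ⇒ leading (phase φ = -78.9°).

PF = 0.1932 (leading, φ = -78.9°)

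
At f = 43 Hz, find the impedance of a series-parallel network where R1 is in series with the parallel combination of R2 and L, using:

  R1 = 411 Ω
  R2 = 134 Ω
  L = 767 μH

Step 1 — Angular frequency: ω = 2π·f = 2π·43 = 270.2 rad/s.
Step 2 — Component impedances:
  R1: Z = R = 411 Ω
  R2: Z = R = 134 Ω
  L: Z = jωL = j·270.2·0.000767 = 0 + j0.2072 Ω
Step 3 — Parallel branch: R2 || L = 1/(1/R2 + 1/L) = 0.0003205 + j0.2072 Ω.
Step 4 — Series with R1: Z_total = R1 + (R2 || L) = 411 + j0.2072 Ω = 411∠0.0° Ω.

Z = 411 + j0.2072 Ω = 411∠0.0° Ω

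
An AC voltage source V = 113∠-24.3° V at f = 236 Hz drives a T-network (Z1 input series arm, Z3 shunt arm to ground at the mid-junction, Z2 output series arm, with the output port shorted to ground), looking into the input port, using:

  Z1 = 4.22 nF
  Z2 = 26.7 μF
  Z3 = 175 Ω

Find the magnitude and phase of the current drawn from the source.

Step 1 — Angular frequency: ω = 2π·f = 2π·236 = 1483 rad/s.
Step 2 — Component impedances:
  Z1: Z = 1/(jωC) = -j/(ω·C) = 0 - j1.598e+05 Ω
  Z2: Z = 1/(jωC) = -j/(ω·C) = 0 - j25.26 Ω
  Z3: Z = R = 175 Ω
Step 3 — With the output port shorted to ground, the output series arm Z2 runs from the junction to ground; the shunt arm Z3 also runs from the junction to ground. They appear in parallel: Z3 || Z2 = 3.571 - j24.74 Ω.
Step 4 — Series with input arm Z1: Z_in = Z1 + (Z3 || Z2) = 3.571 - j1.598e+05 Ω = 1.598e+05∠-90.0° Ω.
Step 5 — Source phasor: V = 113∠-24.3° V = 103 - j46.5 V.
Step 6 — Ohm's law: I = V / Z_total = (103 - j46.5) / (3.571 - j1.598e+05) = 0.000291 + j0.0006443 A.
Step 7 — Convert to polar: |I| = 0.000707 A, ∠I = 65.7°.

I = 0.000707∠65.7° A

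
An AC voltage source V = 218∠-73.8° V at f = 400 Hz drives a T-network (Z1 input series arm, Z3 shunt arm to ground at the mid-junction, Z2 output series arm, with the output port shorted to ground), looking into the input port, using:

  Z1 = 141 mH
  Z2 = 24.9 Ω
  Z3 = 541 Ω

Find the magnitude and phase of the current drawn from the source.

Step 1 — Angular frequency: ω = 2π·f = 2π·400 = 2513 rad/s.
Step 2 — Component impedances:
  Z1: Z = jωL = j·2513·0.141 = 0 + j354.4 Ω
  Z2: Z = R = 24.9 Ω
  Z3: Z = R = 541 Ω
Step 3 — With the output port shorted to ground, the output series arm Z2 runs from the junction to ground; the shunt arm Z3 also runs from the junction to ground. They appear in parallel: Z3 || Z2 = 23.8 Ω.
Step 4 — Series with input arm Z1: Z_in = Z1 + (Z3 || Z2) = 23.8 + j354.4 Ω = 355.2∠86.2° Ω.
Step 5 — Source phasor: V = 218∠-73.8° V = 60.82 - j209.3 V.
Step 6 — Ohm's law: I = V / Z_total = (60.82 - j209.3) / (23.8 + j354.4) = -0.5766 - j0.2104 A.
Step 7 — Convert to polar: |I| = 0.6138 A, ∠I = -160.0°.

I = 0.6138∠-160.0° A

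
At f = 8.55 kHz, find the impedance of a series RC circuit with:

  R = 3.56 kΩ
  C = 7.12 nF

Step 1 — Angular frequency: ω = 2π·f = 2π·8550 = 5.372e+04 rad/s.
Step 2 — Component impedances:
  R: Z = R = 3560 Ω
  C: Z = 1/(jωC) = -j/(ω·C) = 0 - j2614 Ω
Step 3 — Series combination: Z_total = R + C = 3560 - j2614 Ω = 4417∠-36.3° Ω.

Z = 3560 - j2614 Ω = 4417∠-36.3° Ω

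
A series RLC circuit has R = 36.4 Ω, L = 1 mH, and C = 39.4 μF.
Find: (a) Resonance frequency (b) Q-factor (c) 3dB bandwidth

Step 1 — Resonance condition Im(Z)=0 gives ω₀ = 1/√(LC).
Step 2 — ω₀ = 1/√(0.001·3.94e-05) = 5038 rad/s.
Step 3 — f₀ = ω₀/(2π) = 801.8 Hz.
Step 4 — Series Q: Q = ω₀L/R = 5038·0.001/36.4 = 0.1384.
Step 5 — 3dB bandwidth: Δω = ω₀/Q = 3.64e+04 rad/s; BW = Δω/(2π) = 5793 Hz.

(a) f₀ = 801.8 Hz  (b) Q = 0.1384  (c) BW = 5793 Hz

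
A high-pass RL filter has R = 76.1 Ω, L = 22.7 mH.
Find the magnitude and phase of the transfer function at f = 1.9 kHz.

Step 1 — Angular frequency: ω = 2π·1900 = 1.194e+04 rad/s.
Step 2 — Transfer function: H(jω) = jωL/(R + jωL).
Step 3 — Numerator jωL = j·271; denominator R + jωL = 76.1 + j271.
Step 4 — H = 0.9269 + j0.2603.
Step 5 — Magnitude: |H| = 0.9628 (-0.3 dB); phase: φ = 15.7°.

|H| = 0.9628 (-0.3 dB), φ = 15.7°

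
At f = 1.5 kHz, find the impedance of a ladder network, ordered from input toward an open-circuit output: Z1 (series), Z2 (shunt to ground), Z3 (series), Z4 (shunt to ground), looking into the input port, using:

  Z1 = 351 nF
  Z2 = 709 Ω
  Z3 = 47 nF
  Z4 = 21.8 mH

Step 1 — Angular frequency: ω = 2π·f = 2π·1500 = 9425 rad/s.
Step 2 — Component impedances:
  Z1: Z = 1/(jωC) = -j/(ω·C) = 0 - j302.3 Ω
  Z2: Z = R = 709 Ω
  Z3: Z = 1/(jωC) = -j/(ω·C) = 0 - j2258 Ω
  Z4: Z = jωL = j·9425·0.0218 = 0 + j205.5 Ω
Step 3 — Ladder network (open output): work backward from the far end, alternating series and parallel combinations. Z_in = 633.4 - j521.1 Ω = 820.2∠-39.4° Ω.

Z = 633.4 - j521.1 Ω = 820.2∠-39.4° Ω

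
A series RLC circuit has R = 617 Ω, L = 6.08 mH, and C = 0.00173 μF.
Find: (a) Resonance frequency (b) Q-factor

Step 1 — Resonance condition Im(Z)=0 gives ω₀ = 1/√(LC).
Step 2 — ω₀ = 1/√(0.00608·1.73e-09) = 3.083e+05 rad/s.
Step 3 — f₀ = ω₀/(2π) = 4.907e+04 Hz.
Step 4 — Series Q: Q = ω₀L/R = 3.083e+05·0.00608/617 = 3.038.

(a) f₀ = 4.907e+04 Hz  (b) Q = 3.038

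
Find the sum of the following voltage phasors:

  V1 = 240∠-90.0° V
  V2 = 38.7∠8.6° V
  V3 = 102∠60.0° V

Step 1 — Convert each phasor to rectangular form:
  V1 = 240·(cos(-90.0°) + j·sin(-90.0°)) = 0 - j240 V
  V2 = 38.7·(cos(8.6°) + j·sin(8.6°)) = 38.26 + j5.787 V
  V3 = 102·(cos(60.0°) + j·sin(60.0°)) = 51 + j88.33 V
Step 2 — Sum components: V_total = 89.26 - j145.9 V.
Step 3 — Convert to polar: |V_total| = 171 V, ∠V_total = -58.5°.

V_total = 171∠-58.5° V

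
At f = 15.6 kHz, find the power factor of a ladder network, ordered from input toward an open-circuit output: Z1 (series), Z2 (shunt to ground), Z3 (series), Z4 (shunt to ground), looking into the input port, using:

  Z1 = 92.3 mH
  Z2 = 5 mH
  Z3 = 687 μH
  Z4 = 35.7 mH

Step 1 — Angular frequency: ω = 2π·f = 2π·1.56e+04 = 9.802e+04 rad/s.
Step 2 — Component impedances:
  Z1: Z = jωL = j·9.802e+04·0.0923 = 0 + j9047 Ω
  Z2: Z = jωL = j·9.802e+04·0.005 = 0 + j490.1 Ω
  Z3: Z = jωL = j·9.802e+04·0.000687 = 0 + j67.34 Ω
  Z4: Z = jωL = j·9.802e+04·0.0357 = 0 + j3499 Ω
Step 3 — Ladder network (open output): work backward from the far end, alternating series and parallel combinations. Z_in = 0 + j9478 Ω = 9478∠90.0° Ω.
Step 4 — Power factor: PF = cos(φ) = Re(Z)/|Z| = 0/9478 = 0.
Step 5 — Type: Im(Z) = 9478 ⇒ lagging (phase φ = 90.0°).

PF = 0 (lagging, φ = 90.0°)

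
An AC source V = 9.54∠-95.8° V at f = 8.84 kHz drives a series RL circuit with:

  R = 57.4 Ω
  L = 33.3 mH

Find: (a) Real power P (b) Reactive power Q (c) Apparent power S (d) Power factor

Step 1 — Angular frequency: ω = 2π·f = 2π·8840 = 5.554e+04 rad/s.
Step 2 — Component impedances:
  R: Z = R = 57.4 Ω
  L: Z = jωL = j·5.554e+04·0.0333 = 0 + j1850 Ω
Step 3 — Series combination: Z_total = R + L = 57.4 + j1850 Ω = 1850∠88.2° Ω.
Step 4 — Source phasor: V = 9.54∠-95.8° V = -0.9641 - j9.491 V.
Step 5 — Current: I = V / Z = -0.005143 + j0.0003616 A = 0.005155∠176.0° A.
Step 6 — Complex power: S = V·I* = 0.001526 + j0.04916 VA.
Step 7 — Real power: P = Re(S) = 0.001526 W.
Step 8 — Reactive power: Q = Im(S) = 0.04916 VAR.
Step 9 — Apparent power: |S| = 0.04918 VA.
Step 10 — Power factor: PF = P/|S| = 0.03102 (lagging).

(a) P = 0.001526 W  (b) Q = 0.04916 VAR  (c) S = 0.04918 VA  (d) PF = 0.03102 (lagging)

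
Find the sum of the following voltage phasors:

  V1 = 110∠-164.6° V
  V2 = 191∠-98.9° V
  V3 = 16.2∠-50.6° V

Step 1 — Convert each phasor to rectangular form:
  V1 = 110·(cos(-164.6°) + j·sin(-164.6°)) = -106.1 - j29.21 V
  V2 = 191·(cos(-98.9°) + j·sin(-98.9°)) = -29.55 - j188.7 V
  V3 = 16.2·(cos(-50.6°) + j·sin(-50.6°)) = 10.28 - j12.52 V
Step 2 — Sum components: V_total = -125.3 - j230.4 V.
Step 3 — Convert to polar: |V_total| = 262.3 V, ∠V_total = -118.5°.

V_total = 262.3∠-118.5° V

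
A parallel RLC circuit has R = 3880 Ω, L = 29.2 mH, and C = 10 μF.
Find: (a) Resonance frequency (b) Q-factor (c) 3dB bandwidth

Step 1 — Resonance: ω₀ = 1/√(LC) = 1/√(0.0292·1e-05) = 1851 rad/s.
Step 2 — f₀ = ω₀/(2π) = 294.5 Hz.
Step 3 — Parallel Q: Q = R/(ω₀L) = 3880/(1851·0.0292) = 71.8.
Step 4 — Bandwidth: Δω = ω₀/Q = 25.77 rad/s; BW = Δω/(2π) = 4.102 Hz.

(a) f₀ = 294.5 Hz  (b) Q = 71.8  (c) BW = 4.102 Hz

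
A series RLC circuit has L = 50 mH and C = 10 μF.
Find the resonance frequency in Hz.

Step 1 — Resonance condition Im(Z)=0 gives ω₀ = 1/√(LC).
Step 2 — ω₀ = 1/√(0.05·1e-05) = 1414 rad/s.
Step 3 — f₀ = ω₀/(2π) = 225.1 Hz.

f₀ = 225.1 Hz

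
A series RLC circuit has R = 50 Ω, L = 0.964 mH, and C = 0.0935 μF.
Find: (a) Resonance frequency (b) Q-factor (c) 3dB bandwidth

Step 1 — Resonance: ω₀ = 1/√(LC) = 1/√(0.000964·9.35e-08) = 1.053e+05 rad/s.
Step 2 — f₀ = ω₀/(2π) = 1.676e+04 Hz.
Step 3 — Series Q: Q = ω₀L/R = 1.053e+05·0.000964/50 = 2.031.
Step 4 — Bandwidth: Δω = ω₀/Q = 5.187e+04 rad/s; BW = Δω/(2π) = 8255 Hz.

(a) f₀ = 1.676e+04 Hz  (b) Q = 2.031  (c) BW = 8255 Hz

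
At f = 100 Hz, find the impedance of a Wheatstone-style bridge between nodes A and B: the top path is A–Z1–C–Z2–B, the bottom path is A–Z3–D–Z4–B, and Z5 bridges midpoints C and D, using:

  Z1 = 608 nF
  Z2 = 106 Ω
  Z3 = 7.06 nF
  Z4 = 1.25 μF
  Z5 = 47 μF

Step 1 — Angular frequency: ω = 2π·f = 2π·100 = 628.3 rad/s.
Step 2 — Component impedances:
  Z1: Z = 1/(jωC) = -j/(ω·C) = 0 - j2618 Ω
  Z2: Z = R = 106 Ω
  Z3: Z = 1/(jωC) = -j/(ω·C) = 0 - j2.254e+05 Ω
  Z4: Z = 1/(jωC) = -j/(ω·C) = 0 - j1273 Ω
  Z5: Z = 1/(jωC) = -j/(ω·C) = 0 - j33.86 Ω
Step 3 — Bridge requires nodal analysis (the Z5 bridge couples midpoints C and D, so the two paths cannot be reduced to a simple series/parallel combination). Setting node B to ground and injecting 1 A at node A, the 3-node admittance system at A, C, D solves to V_A = Z_AB = 105.2 - j2596 Ω = 2598∠-87.7° Ω.

Z = 105.2 - j2596 Ω = 2598∠-87.7° Ω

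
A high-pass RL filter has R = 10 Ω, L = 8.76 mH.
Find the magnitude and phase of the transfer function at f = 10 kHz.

Step 1 — Angular frequency: ω = 2π·1e+04 = 6.283e+04 rad/s.
Step 2 — Transfer function: H(jω) = jωL/(R + jωL).
Step 3 — Numerator jωL = j·550.4; denominator R + jωL = 10 + j550.4.
Step 4 — H = 0.9997 + j0.01816.
Step 5 — Magnitude: |H| = 0.9998 (-0.0 dB); phase: φ = 1.0°.

|H| = 0.9998 (-0.0 dB), φ = 1.0°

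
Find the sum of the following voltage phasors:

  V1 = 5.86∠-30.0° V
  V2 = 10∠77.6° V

Step 1 — Convert each phasor to rectangular form:
  V1 = 5.86·(cos(-30.0°) + j·sin(-30.0°)) = 5.075 - j2.93 V
  V2 = 10·(cos(77.6°) + j·sin(77.6°)) = 2.147 + j9.767 V
Step 2 — Sum components: V_total = 7.222 + j6.837 V.
Step 3 — Convert to polar: |V_total| = 9.945 V, ∠V_total = 43.4°.

V_total = 9.945∠43.4° V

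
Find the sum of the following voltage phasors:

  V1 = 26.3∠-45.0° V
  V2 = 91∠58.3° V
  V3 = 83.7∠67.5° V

Step 1 — Convert each phasor to rectangular form:
  V1 = 26.3·(cos(-45.0°) + j·sin(-45.0°)) = 18.6 - j18.6 V
  V2 = 91·(cos(58.3°) + j·sin(58.3°)) = 47.82 + j77.42 V
  V3 = 83.7·(cos(67.5°) + j·sin(67.5°)) = 32.03 + j77.33 V
Step 2 — Sum components: V_total = 98.45 + j136.2 V.
Step 3 — Convert to polar: |V_total| = 168 V, ∠V_total = 54.1°.

V_total = 168∠54.1° V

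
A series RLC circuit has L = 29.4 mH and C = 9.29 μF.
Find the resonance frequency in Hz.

Step 1 — Resonance condition Im(Z)=0 gives ω₀ = 1/√(LC).
Step 2 — ω₀ = 1/√(0.0294·9.29e-06) = 1913 rad/s.
Step 3 — f₀ = ω₀/(2π) = 304.5 Hz.

f₀ = 304.5 Hz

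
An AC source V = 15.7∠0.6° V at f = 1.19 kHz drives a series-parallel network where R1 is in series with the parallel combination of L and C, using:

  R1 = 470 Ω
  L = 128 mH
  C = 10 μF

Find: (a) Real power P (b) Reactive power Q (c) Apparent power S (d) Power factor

Step 1 — Angular frequency: ω = 2π·f = 2π·1190 = 7477 rad/s.
Step 2 — Component impedances:
  R1: Z = R = 470 Ω
  L: Z = jωL = j·7477·0.128 = 0 + j957.1 Ω
  C: Z = 1/(jωC) = -j/(ω·C) = 0 - j13.37 Ω
Step 3 — Parallel branch: L || C = 1/(1/L + 1/C) = 0 - j13.56 Ω.
Step 4 — Series with R1: Z_total = R1 + (L || C) = 470 - j13.56 Ω = 470.2∠-1.7° Ω.
Step 5 — Source phasor: V = 15.7∠0.6° V = 15.7 + j0.1644 V.
Step 6 — Current: I = V / Z = 0.03336 + j0.001313 A = 0.03339∠2.3° A.
Step 7 — Complex power: S = V·I* = 0.524 - j0.01512 VA.
Step 8 — Real power: P = Re(S) = 0.524 W.
Step 9 — Reactive power: Q = Im(S) = -0.01512 VAR.
Step 10 — Apparent power: |S| = 0.5242 VA.
Step 11 — Power factor: PF = P/|S| = 0.9996 (leading).

(a) P = 0.524 W  (b) Q = -0.01512 VAR  (c) S = 0.5242 VA  (d) PF = 0.9996 (leading)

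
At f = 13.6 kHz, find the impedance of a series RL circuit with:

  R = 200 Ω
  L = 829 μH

Step 1 — Angular frequency: ω = 2π·f = 2π·1.36e+04 = 8.545e+04 rad/s.
Step 2 — Component impedances:
  R: Z = R = 200 Ω
  L: Z = jωL = j·8.545e+04·0.000829 = 0 + j70.84 Ω
Step 3 — Series combination: Z_total = R + L = 200 + j70.84 Ω = 212.2∠19.5° Ω.

Z = 200 + j70.84 Ω = 212.2∠19.5° Ω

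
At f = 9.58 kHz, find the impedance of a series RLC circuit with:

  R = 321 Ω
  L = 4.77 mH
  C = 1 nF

Step 1 — Angular frequency: ω = 2π·f = 2π·9580 = 6.019e+04 rad/s.
Step 2 — Component impedances:
  R: Z = R = 321 Ω
  L: Z = jωL = j·6.019e+04·0.00477 = 0 + j287.1 Ω
  C: Z = 1/(jωC) = -j/(ω·C) = 0 - j1.661e+04 Ω
Step 3 — Series combination: Z_total = R + L + C = 321 - j1.633e+04 Ω = 1.633e+04∠-88.9° Ω.

Z = 321 - j1.633e+04 Ω = 1.633e+04∠-88.9° Ω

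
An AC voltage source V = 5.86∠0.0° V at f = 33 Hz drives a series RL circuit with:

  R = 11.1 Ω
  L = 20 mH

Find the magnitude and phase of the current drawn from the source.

Step 1 — Angular frequency: ω = 2π·f = 2π·33 = 207.3 rad/s.
Step 2 — Component impedances:
  R: Z = R = 11.1 Ω
  L: Z = jωL = j·207.3·0.02 = 0 + j4.147 Ω
Step 3 — Series combination: Z_total = R + L = 11.1 + j4.147 Ω = 11.85∠20.5° Ω.
Step 4 — Source phasor: V = 5.86∠0.0° V = 5.86 V.
Step 5 — Ohm's law: I = V / Z_total = (5.86) / (11.1 + j4.147) = 0.4633 - j0.1731 A.
Step 6 — Convert to polar: |I| = 0.4945 A, ∠I = -20.5°.

I = 0.4945∠-20.5° A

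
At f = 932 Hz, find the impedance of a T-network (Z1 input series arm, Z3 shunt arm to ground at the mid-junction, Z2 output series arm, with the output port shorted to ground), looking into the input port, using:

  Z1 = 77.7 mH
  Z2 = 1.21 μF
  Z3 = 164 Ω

Step 1 — Angular frequency: ω = 2π·f = 2π·932 = 5856 rad/s.
Step 2 — Component impedances:
  Z1: Z = jωL = j·5856·0.0777 = 0 + j455 Ω
  Z2: Z = 1/(jωC) = -j/(ω·C) = 0 - j141.1 Ω
  Z3: Z = R = 164 Ω
Step 3 — With the output port shorted to ground, the output series arm Z2 runs from the junction to ground; the shunt arm Z3 also runs from the junction to ground. They appear in parallel: Z3 || Z2 = 69.78 - j81.08 Ω.
Step 4 — Series with input arm Z1: Z_in = Z1 + (Z3 || Z2) = 69.78 + j373.9 Ω = 380.4∠79.4° Ω.

Z = 69.78 + j373.9 Ω = 380.4∠79.4° Ω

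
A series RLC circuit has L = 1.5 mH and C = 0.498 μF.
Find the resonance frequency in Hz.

Step 1 — Resonance condition Im(Z)=0 gives ω₀ = 1/√(LC).
Step 2 — ω₀ = 1/√(0.0015·4.98e-07) = 3.659e+04 rad/s.
Step 3 — f₀ = ω₀/(2π) = 5823 Hz.

f₀ = 5823 Hz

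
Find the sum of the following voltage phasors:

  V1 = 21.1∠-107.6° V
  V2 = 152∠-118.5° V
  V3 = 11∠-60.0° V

Step 1 — Convert each phasor to rectangular form:
  V1 = 21.1·(cos(-107.6°) + j·sin(-107.6°)) = -6.38 - j20.11 V
  V2 = 152·(cos(-118.5°) + j·sin(-118.5°)) = -72.53 - j133.6 V
  V3 = 11·(cos(-60.0°) + j·sin(-60.0°)) = 5.5 - j9.526 V
Step 2 — Sum components: V_total = -73.41 - j163.2 V.
Step 3 — Convert to polar: |V_total| = 179 V, ∠V_total = -114.2°.

V_total = 179∠-114.2° V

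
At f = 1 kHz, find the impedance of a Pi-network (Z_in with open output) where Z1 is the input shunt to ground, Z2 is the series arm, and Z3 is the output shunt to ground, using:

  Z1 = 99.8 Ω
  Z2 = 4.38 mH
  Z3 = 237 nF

Step 1 — Angular frequency: ω = 2π·f = 2π·1000 = 6283 rad/s.
Step 2 — Component impedances:
  Z1: Z = R = 99.8 Ω
  Z2: Z = jωL = j·6283·0.00438 = 0 + j27.52 Ω
  Z3: Z = 1/(jωC) = -j/(ω·C) = 0 - j671.5 Ω
Step 3 — With open output, the series arm Z2 and the output shunt Z3 appear in series to ground: Z2 + Z3 = 0 - j644 Ω.
Step 4 — Parallel with input shunt Z1: Z_in = Z1 || (Z2 + Z3) = 97.46 - j15.1 Ω = 98.62∠-8.8° Ω.

Z = 97.46 - j15.1 Ω = 98.62∠-8.8° Ω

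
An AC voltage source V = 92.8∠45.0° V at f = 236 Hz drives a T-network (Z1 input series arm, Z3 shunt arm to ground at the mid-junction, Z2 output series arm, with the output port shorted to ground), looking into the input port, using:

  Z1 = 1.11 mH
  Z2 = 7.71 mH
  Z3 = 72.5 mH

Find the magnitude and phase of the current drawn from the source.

Step 1 — Angular frequency: ω = 2π·f = 2π·236 = 1483 rad/s.
Step 2 — Component impedances:
  Z1: Z = jωL = j·1483·0.00111 = 0 + j1.646 Ω
  Z2: Z = jωL = j·1483·0.00771 = 0 + j11.43 Ω
  Z3: Z = jωL = j·1483·0.0725 = 0 + j107.5 Ω
Step 3 — With the output port shorted to ground, the output series arm Z2 runs from the junction to ground; the shunt arm Z3 also runs from the junction to ground. They appear in parallel: Z3 || Z2 = 0 + j10.33 Ω.
Step 4 — Series with input arm Z1: Z_in = Z1 + (Z3 || Z2) = 0 + j11.98 Ω = 11.98∠90.0° Ω.
Step 5 — Source phasor: V = 92.8∠45.0° V = 65.62 + j65.62 V.
Step 6 — Ohm's law: I = V / Z_total = (65.62 + j65.62) / (0 + j11.98) = 5.478 - j5.478 A.
Step 7 — Convert to polar: |I| = 7.746 A, ∠I = -45.0°.

I = 7.746∠-45.0° A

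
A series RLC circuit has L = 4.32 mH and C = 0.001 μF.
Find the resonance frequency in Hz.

Step 1 — Resonance condition Im(Z)=0 gives ω₀ = 1/√(LC).
Step 2 — ω₀ = 1/√(0.00432·1e-09) = 4.811e+05 rad/s.
Step 3 — f₀ = ω₀/(2π) = 7.657e+04 Hz.

f₀ = 7.657e+04 Hz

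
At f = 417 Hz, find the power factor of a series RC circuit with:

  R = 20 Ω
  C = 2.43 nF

Step 1 — Angular frequency: ω = 2π·f = 2π·417 = 2620 rad/s.
Step 2 — Component impedances:
  R: Z = R = 20 Ω
  C: Z = 1/(jωC) = -j/(ω·C) = 0 - j1.571e+05 Ω
Step 3 — Series combination: Z_total = R + C = 20 - j1.571e+05 Ω = 1.571e+05∠-90.0° Ω.
Step 4 — Power factor: PF = cos(φ) = Re(Z)/|Z| = 20/1.571e+05 = 0.0001273.
Step 5 — Type: Im(Z) = -1.571e+05 ⇒ leading (phase φ = -90.0°).

PF = 0.0001273 (leading, φ = -90.0°)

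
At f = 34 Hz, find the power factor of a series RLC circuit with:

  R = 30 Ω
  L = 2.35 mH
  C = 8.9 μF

Step 1 — Angular frequency: ω = 2π·f = 2π·34 = 213.6 rad/s.
Step 2 — Component impedances:
  R: Z = R = 30 Ω
  L: Z = jωL = j·213.6·0.00235 = 0 + j0.502 Ω
  C: Z = 1/(jωC) = -j/(ω·C) = 0 - j526 Ω
Step 3 — Series combination: Z_total = R + L + C = 30 - j525.5 Ω = 526.3∠-86.7° Ω.
Step 4 — Power factor: PF = cos(φ) = Re(Z)/|Z| = 30/526.3 = 0.057.
Step 5 — Type: Im(Z) = -525.5 ⇒ leading (phase φ = -86.7°).

PF = 0.057 (leading, φ = -86.7°)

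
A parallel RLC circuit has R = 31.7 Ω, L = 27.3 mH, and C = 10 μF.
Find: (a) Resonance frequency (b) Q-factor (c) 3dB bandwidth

Step 1 — Resonance: ω₀ = 1/√(LC) = 1/√(0.0273·1e-05) = 1914 rad/s.
Step 2 — f₀ = ω₀/(2π) = 304.6 Hz.
Step 3 — Parallel Q: Q = R/(ω₀L) = 31.7/(1914·0.0273) = 0.6067.
Step 4 — Bandwidth: Δω = ω₀/Q = 3155 rad/s; BW = Δω/(2π) = 502.1 Hz.

(a) f₀ = 304.6 Hz  (b) Q = 0.6067  (c) BW = 502.1 Hz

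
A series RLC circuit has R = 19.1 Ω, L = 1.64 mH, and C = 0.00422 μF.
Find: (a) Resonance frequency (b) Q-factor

Step 1 — Resonance condition Im(Z)=0 gives ω₀ = 1/√(LC).
Step 2 — ω₀ = 1/√(0.00164·4.22e-09) = 3.801e+05 rad/s.
Step 3 — f₀ = ω₀/(2π) = 6.05e+04 Hz.
Step 4 — Series Q: Q = ω₀L/R = 3.801e+05·0.00164/19.1 = 32.64.

(a) f₀ = 6.05e+04 Hz  (b) Q = 32.64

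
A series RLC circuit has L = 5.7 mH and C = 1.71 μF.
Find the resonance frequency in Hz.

Step 1 — Resonance condition Im(Z)=0 gives ω₀ = 1/√(LC).
Step 2 — ω₀ = 1/√(0.0057·1.71e-06) = 1.013e+04 rad/s.
Step 3 — f₀ = ω₀/(2π) = 1612 Hz.

f₀ = 1612 Hz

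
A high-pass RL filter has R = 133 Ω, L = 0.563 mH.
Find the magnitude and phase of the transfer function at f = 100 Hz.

Step 1 — Angular frequency: ω = 2π·100 = 628.3 rad/s.
Step 2 — Transfer function: H(jω) = jωL/(R + jωL).
Step 3 — Numerator jωL = j·0.3537; denominator R + jωL = 133 + j0.3537.
Step 4 — H = 7.074e-06 + j0.00266.
Step 5 — Magnitude: |H| = 0.00266 (-51.5 dB); phase: φ = 89.8°.

|H| = 0.00266 (-51.5 dB), φ = 89.8°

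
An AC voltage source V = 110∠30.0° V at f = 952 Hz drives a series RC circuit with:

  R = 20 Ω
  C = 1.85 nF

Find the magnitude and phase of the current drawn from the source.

Step 1 — Angular frequency: ω = 2π·f = 2π·952 = 5982 rad/s.
Step 2 — Component impedances:
  R: Z = R = 20 Ω
  C: Z = 1/(jωC) = -j/(ω·C) = 0 - j9.037e+04 Ω
Step 3 — Series combination: Z_total = R + C = 20 - j9.037e+04 Ω = 9.037e+04∠-90.0° Ω.
Step 4 — Source phasor: V = 110∠30.0° V = 95.26 + j55 V.
Step 5 — Ohm's law: I = V / Z_total = (95.26 + j55) / (20 - j9.037e+04) = -0.0006084 + j0.001054 A.
Step 6 — Convert to polar: |I| = 0.001217 A, ∠I = 120.0°.

I = 0.001217∠120.0° A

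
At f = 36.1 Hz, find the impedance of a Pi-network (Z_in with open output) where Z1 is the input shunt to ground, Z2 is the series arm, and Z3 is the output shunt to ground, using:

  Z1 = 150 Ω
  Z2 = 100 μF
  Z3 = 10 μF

Step 1 — Angular frequency: ω = 2π·f = 2π·36.1 = 226.8 rad/s.
Step 2 — Component impedances:
  Z1: Z = R = 150 Ω
  Z2: Z = 1/(jωC) = -j/(ω·C) = 0 - j44.09 Ω
  Z3: Z = 1/(jωC) = -j/(ω·C) = 0 - j440.9 Ω
Step 3 — With open output, the series arm Z2 and the output shunt Z3 appear in series to ground: Z2 + Z3 = 0 - j485 Ω.
Step 4 — Parallel with input shunt Z1: Z_in = Z1 || (Z2 + Z3) = 136.9 - j42.34 Ω = 143.3∠-17.2° Ω.

Z = 136.9 - j42.34 Ω = 143.3∠-17.2° Ω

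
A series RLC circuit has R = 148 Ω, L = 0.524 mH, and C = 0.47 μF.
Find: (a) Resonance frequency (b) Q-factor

Step 1 — Resonance condition Im(Z)=0 gives ω₀ = 1/√(LC).
Step 2 — ω₀ = 1/√(0.000524·4.7e-07) = 6.372e+04 rad/s.
Step 3 — f₀ = ω₀/(2π) = 1.014e+04 Hz.
Step 4 — Series Q: Q = ω₀L/R = 6.372e+04·0.000524/148 = 0.2256.

(a) f₀ = 1.014e+04 Hz  (b) Q = 0.2256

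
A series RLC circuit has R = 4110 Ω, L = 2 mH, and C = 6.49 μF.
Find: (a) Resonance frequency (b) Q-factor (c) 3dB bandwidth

Step 1 — Resonance: ω₀ = 1/√(LC) = 1/√(0.002·6.49e-06) = 8777 rad/s.
Step 2 — f₀ = ω₀/(2π) = 1397 Hz.
Step 3 — Series Q: Q = ω₀L/R = 8777·0.002/4110 = 0.004271.
Step 4 — Bandwidth: Δω = ω₀/Q = 2.055e+06 rad/s; BW = Δω/(2π) = 3.271e+05 Hz.

(a) f₀ = 1397 Hz  (b) Q = 0.004271  (c) BW = 3.271e+05 Hz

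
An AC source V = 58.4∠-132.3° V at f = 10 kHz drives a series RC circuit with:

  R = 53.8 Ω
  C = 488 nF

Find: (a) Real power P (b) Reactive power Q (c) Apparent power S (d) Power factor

Step 1 — Angular frequency: ω = 2π·f = 2π·1e+04 = 6.283e+04 rad/s.
Step 2 — Component impedances:
  R: Z = R = 53.8 Ω
  C: Z = 1/(jωC) = -j/(ω·C) = 0 - j32.61 Ω
Step 3 — Series combination: Z_total = R + C = 53.8 - j32.61 Ω = 62.91∠-31.2° Ω.
Step 4 — Source phasor: V = 58.4∠-132.3° V = -39.3 - j43.19 V.
Step 5 — Current: I = V / Z = -0.1783 - j0.911 A = 0.9283∠-101.1° A.
Step 6 — Complex power: S = V·I* = 46.36 - j28.1 VA.
Step 7 — Real power: P = Re(S) = 46.36 W.
Step 8 — Reactive power: Q = Im(S) = -28.1 VAR.
Step 9 — Apparent power: |S| = 54.21 VA.
Step 10 — Power factor: PF = P/|S| = 0.8551 (leading).

(a) P = 46.36 W  (b) Q = -28.1 VAR  (c) S = 54.21 VA  (d) PF = 0.8551 (leading)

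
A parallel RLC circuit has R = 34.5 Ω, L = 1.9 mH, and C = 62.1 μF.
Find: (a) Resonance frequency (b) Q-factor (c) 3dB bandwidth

Step 1 — Resonance: ω₀ = 1/√(LC) = 1/√(0.0019·6.21e-05) = 2911 rad/s.
Step 2 — f₀ = ω₀/(2π) = 463.3 Hz.
Step 3 — Parallel Q: Q = R/(ω₀L) = 34.5/(2911·0.0019) = 6.237.
Step 4 — Bandwidth: Δω = ω₀/Q = 466.8 rad/s; BW = Δω/(2π) = 74.29 Hz.

(a) f₀ = 463.3 Hz  (b) Q = 6.237  (c) BW = 74.29 Hz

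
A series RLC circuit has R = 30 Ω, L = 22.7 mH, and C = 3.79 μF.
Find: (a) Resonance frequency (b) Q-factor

Step 1 — Resonance condition Im(Z)=0 gives ω₀ = 1/√(LC).
Step 2 — ω₀ = 1/√(0.0227·3.79e-06) = 3409 rad/s.
Step 3 — f₀ = ω₀/(2π) = 542.6 Hz.
Step 4 — Series Q: Q = ω₀L/R = 3409·0.0227/30 = 2.58.

(a) f₀ = 542.6 Hz  (b) Q = 2.58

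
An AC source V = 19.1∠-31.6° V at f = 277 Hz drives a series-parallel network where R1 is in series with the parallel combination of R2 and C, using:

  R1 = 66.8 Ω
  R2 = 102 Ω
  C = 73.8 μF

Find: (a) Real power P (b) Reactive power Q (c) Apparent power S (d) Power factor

Step 1 — Angular frequency: ω = 2π·f = 2π·277 = 1740 rad/s.
Step 2 — Component impedances:
  R1: Z = R = 66.8 Ω
  R2: Z = R = 102 Ω
  C: Z = 1/(jωC) = -j/(ω·C) = 0 - j7.785 Ω
Step 3 — Parallel branch: R2 || C = 1/(1/R2 + 1/C) = 0.5908 - j7.74 Ω.
Step 4 — Series with R1: Z_total = R1 + (R2 || C) = 67.39 - j7.74 Ω = 67.83∠-6.6° Ω.
Step 5 — Source phasor: V = 19.1∠-31.6° V = 16.27 - j10.01 V.
Step 6 — Current: I = V / Z = 0.2551 - j0.1192 A = 0.2816∠-25.0° A.
Step 7 — Complex power: S = V·I* = 5.343 - j0.6137 VA.
Step 8 — Real power: P = Re(S) = 5.343 W.
Step 9 — Reactive power: Q = Im(S) = -0.6137 VAR.
Step 10 — Apparent power: |S| = 5.378 VA.
Step 11 — Power factor: PF = P/|S| = 0.9935 (leading).

(a) P = 5.343 W  (b) Q = -0.6137 VAR  (c) S = 5.378 VA  (d) PF = 0.9935 (leading)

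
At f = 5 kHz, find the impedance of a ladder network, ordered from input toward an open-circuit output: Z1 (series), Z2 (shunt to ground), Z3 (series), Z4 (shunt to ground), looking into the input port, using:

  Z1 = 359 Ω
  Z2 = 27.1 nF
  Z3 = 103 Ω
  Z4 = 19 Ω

Step 1 — Angular frequency: ω = 2π·f = 2π·5000 = 3.142e+04 rad/s.
Step 2 — Component impedances:
  Z1: Z = R = 359 Ω
  Z2: Z = 1/(jωC) = -j/(ω·C) = 0 - j1175 Ω
  Z3: Z = R = 103 Ω
  Z4: Z = R = 19 Ω
Step 3 — Ladder network (open output): work backward from the far end, alternating series and parallel combinations. Z_in = 479.7 - j12.54 Ω = 479.9∠-1.5° Ω.

Z = 479.7 - j12.54 Ω = 479.9∠-1.5° Ω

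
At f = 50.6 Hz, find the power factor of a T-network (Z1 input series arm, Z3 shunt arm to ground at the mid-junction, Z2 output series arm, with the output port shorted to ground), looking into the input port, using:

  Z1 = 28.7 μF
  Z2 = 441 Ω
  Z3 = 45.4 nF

Step 1 — Angular frequency: ω = 2π·f = 2π·50.6 = 317.9 rad/s.
Step 2 — Component impedances:
  Z1: Z = 1/(jωC) = -j/(ω·C) = 0 - j109.6 Ω
  Z2: Z = R = 441 Ω
  Z3: Z = 1/(jωC) = -j/(ω·C) = 0 - j6.928e+04 Ω
Step 3 — With the output port shorted to ground, the output series arm Z2 runs from the junction to ground; the shunt arm Z3 also runs from the junction to ground. They appear in parallel: Z3 || Z2 = 441 - j2.807 Ω.
Step 4 — Series with input arm Z1: Z_in = Z1 + (Z3 || Z2) = 441 - j112.4 Ω = 455.1∠-14.3° Ω.
Step 5 — Power factor: PF = cos(φ) = Re(Z)/|Z| = 441/455.1 = 0.969.
Step 6 — Type: Im(Z) = -112.4 ⇒ leading (phase φ = -14.3°).

PF = 0.969 (leading, φ = -14.3°)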